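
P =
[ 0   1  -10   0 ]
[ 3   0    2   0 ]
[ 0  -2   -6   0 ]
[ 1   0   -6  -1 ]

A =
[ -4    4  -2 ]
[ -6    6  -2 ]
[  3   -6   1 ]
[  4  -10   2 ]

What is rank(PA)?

3

First compute PA:
[[-36,  66, -12],
 [ -6,   0,  -4],
 [ -6,  24,  -2],
 [-26,  50, -10]]
Now row reduce the product.
R2 ← R2 − (1/6)·R1: [0, -11, -2]
R3 ← R3 − (1/6)·R1: [0, 13, 0]
R4 ← R4 − (13/18)·R1: [0, 7/3, -4/3]
R3 ← R3 + (13/11)·R2: [0, 0, -26/11]
R4 ← R4 + (7/33)·R2: [0, 0, -58/33]
R4 ← R4 − (29/39)·R3: [0, 0, 0]
3 nonzero rows, so rank(PA) = 3.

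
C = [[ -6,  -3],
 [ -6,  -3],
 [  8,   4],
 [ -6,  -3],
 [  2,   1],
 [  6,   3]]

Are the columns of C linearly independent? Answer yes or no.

no

Row reduce C to echelon form.
R2 ← R2 − R1: [0, 0]
R3 ← R3 + (4/3)·R1: [0, 0]
R4 ← R4 − R1: [0, 0]
R5 ← R5 + (1/3)·R1: [0, 0]
R6 ← R6 + R1: [0, 0]
1 pivot among 2 columns.
Only 1 < 2 pivot columns, so the columns are linearly dependent.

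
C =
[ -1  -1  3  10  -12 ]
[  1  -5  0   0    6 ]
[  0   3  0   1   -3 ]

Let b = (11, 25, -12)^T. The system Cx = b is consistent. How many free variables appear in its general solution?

2

Row reduce the augmented matrix [C | b].
R2 ← R2 + R1: [0, -6, 3, 10, -6, 36]
R3 ← R3 + (1/2)·R2: [0, 0, 3/2, 6, -6, 6]
The echelon form has 3 nonzero rows, and every pivot lies in the first 5 columns, so rank(C) = rank([C|b]) = 3.
The system is consistent.
Free variables = (unknowns) − (rank) = 5 − 3 = 2.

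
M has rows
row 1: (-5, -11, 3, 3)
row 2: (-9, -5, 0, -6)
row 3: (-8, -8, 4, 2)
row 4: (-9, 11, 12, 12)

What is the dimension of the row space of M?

Row reduce to echelon form.
R2 ← R2 − (9/5)·R1: [0, 74/5, -27/5, -57/5]
R3 ← R3 − (8/5)·R1: [0, 48/5, -4/5, -14/5]
R4 ← R4 − (9/5)·R1: [0, 154/5, 33/5, 33/5]
R3 ← R3 − (24/37)·R2: [0, 0, 100/37, 170/37]
R4 ← R4 − (77/37)·R2: [0, 0, 660/37, 1122/37]
R4 ← R4 − (33/5)·R3: [0, 0, 0, 0]
Echelon form has 3 nonzero rows, so rank(M) = 3.
The row space has dimension equal to the rank: 3.

3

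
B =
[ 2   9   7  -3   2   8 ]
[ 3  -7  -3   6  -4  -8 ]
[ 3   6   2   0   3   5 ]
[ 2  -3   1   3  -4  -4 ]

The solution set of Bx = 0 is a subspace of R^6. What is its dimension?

2

Row reduce to echelon form.
R2 ← R2 − (3/2)·R1: [0, -41/2, -27/2, 21/2, -7, -20]
R3 ← R3 − (3/2)·R1: [0, -15/2, -17/2, 9/2, 0, -7]
R4 ← R4 − R1: [0, -12, -6, 6, -6, -12]
R3 ← R3 − (15/41)·R2: [0, 0, -146/41, 27/41, 105/41, 13/41]
R4 ← R4 − (24/41)·R2: [0, 0, 78/41, -6/41, -78/41, -12/41]
R4 ← R4 + (39/73)·R3: [0, 0, 0, 15/73, -39/73, -9/73]
4 nonzero rows, so rank(B) = 4.
B has 6 columns; by rank–nullity, nullity = 6 − 4 = 2.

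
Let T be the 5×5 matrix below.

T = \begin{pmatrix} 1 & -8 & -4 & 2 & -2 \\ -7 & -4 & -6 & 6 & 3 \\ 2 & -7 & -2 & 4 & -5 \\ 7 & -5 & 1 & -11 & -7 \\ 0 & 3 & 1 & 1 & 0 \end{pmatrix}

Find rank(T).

5

Row reduce to echelon form.
R2 ← R2 + (7)·R1: [0, -60, -34, 20, -11]
R3 ← R3 − (2)·R1: [0, 9, 6, 0, -1]
R4 ← R4 − (7)·R1: [0, 51, 29, -25, 7]
R3 ← R3 + (3/20)·R2: [0, 0, 9/10, 3, -53/20]
R4 ← R4 + (17/20)·R2: [0, 0, 1/10, -8, -47/20]
R5 ← R5 + (1/20)·R2: [0, 0, -7/10, 2, -11/20]
R4 ← R4 − (1/9)·R3: [0, 0, 0, -25/3, -37/18]
R5 ← R5 + (7/9)·R3: [0, 0, 0, 13/3, -47/18]
R5 ← R5 + (13/25)·R4: [0, 0, 0, 0, -92/25]
Echelon form has 5 nonzero rows, so rank(T) = 5.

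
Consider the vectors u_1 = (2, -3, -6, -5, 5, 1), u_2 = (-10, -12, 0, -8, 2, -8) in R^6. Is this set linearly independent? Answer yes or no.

yes

Form the matrix with these vectors as rows and row reduce.
R2 ← R2 + (5)·R1: [0, -27, -30, -33, 27, -3]
2 nonzero rows, so the 2 vectors span a space of dimension 2.
Since 2 = 2, the vectors are linearly independent.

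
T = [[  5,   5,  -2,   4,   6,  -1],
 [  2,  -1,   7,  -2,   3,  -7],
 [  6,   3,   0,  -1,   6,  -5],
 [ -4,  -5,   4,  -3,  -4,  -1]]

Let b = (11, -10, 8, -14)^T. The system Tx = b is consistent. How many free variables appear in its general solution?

2

Row reduce the augmented matrix [T | b].
R2 ← R2 − (2/5)·R1: [0, -3, 39/5, -18/5, 3/5, -33/5, -72/5]
R3 ← R3 − (6/5)·R1: [0, -3, 12/5, -29/5, -6/5, -19/5, -26/5]
R4 ← R4 + (4/5)·R1: [0, -1, 12/5, 1/5, 4/5, -9/5, -26/5]
R3 ← R3 − R2: [0, 0, -27/5, -11/5, -9/5, 14/5, 46/5]
R4 ← R4 − (1/3)·R2: [0, 0, -1/5, 7/5, 3/5, 2/5, -2/5]
R4 ← R4 − (1/27)·R3: [0, 0, 0, 40/27, 2/3, 8/27, -20/27]
The echelon form has 4 nonzero rows, and every pivot lies in the first 6 columns, so rank(T) = rank([T|b]) = 4.
The system is consistent.
Free variables = (unknowns) − (rank) = 6 − 4 = 2.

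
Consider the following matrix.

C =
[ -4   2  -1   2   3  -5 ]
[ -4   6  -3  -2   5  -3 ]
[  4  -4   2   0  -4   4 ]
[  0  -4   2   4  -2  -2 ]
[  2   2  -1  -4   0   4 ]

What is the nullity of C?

Row reduce to echelon form.
R2 ← R2 − R1: [0, 4, -2, -4, 2, 2]
R3 ← R3 + R1: [0, -2, 1, 2, -1, -1]
R5 ← R5 + (1/2)·R1: [0, 3, -3/2, -3, 3/2, 3/2]
R3 ← R3 + (1/2)·R2: [0, 0, 0, 0, 0, 0]
R4 ← R4 + R2: [0, 0, 0, 0, 0, 0]
R5 ← R5 − (3/4)·R2: [0, 0, 0, 0, 0, 0]
2 nonzero rows, so rank(C) = 2.
C has 6 columns; by rank–nullity, nullity = 6 − 2 = 4.

4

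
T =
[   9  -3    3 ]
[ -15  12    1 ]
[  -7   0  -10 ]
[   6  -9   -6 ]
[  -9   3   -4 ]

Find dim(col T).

3

Row reduce to echelon form.
R2 ← R2 + (5/3)·R1: [0, 7, 6]
R3 ← R3 + (7/9)·R1: [0, -7/3, -23/3]
R4 ← R4 − (2/3)·R1: [0, -7, -8]
R5 ← R5 + R1: [0, 0, -1]
R3 ← R3 + (1/3)·R2: [0, 0, -17/3]
R4 ← R4 + R2: [0, 0, -2]
R4 ← R4 − (6/17)·R3: [0, 0, 0]
R5 ← R5 − (3/17)·R3: [0, 0, 0]
Echelon form has 3 nonzero rows, so rank(T) = 3.
The column space has dimension equal to the rank: 3.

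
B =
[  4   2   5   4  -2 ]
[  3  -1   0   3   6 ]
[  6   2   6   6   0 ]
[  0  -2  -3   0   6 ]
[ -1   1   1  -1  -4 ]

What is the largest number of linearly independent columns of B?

2

Row reduce to echelon form.
R2 ← R2 − (3/4)·R1: [0, -5/2, -15/4, 0, 15/2]
R3 ← R3 − (3/2)·R1: [0, -1, -3/2, 0, 3]
R5 ← R5 + (1/4)·R1: [0, 3/2, 9/4, 0, -9/2]
R3 ← R3 − (2/5)·R2: [0, 0, 0, 0, 0]
R4 ← R4 − (4/5)·R2: [0, 0, 0, 0, 0]
R5 ← R5 + (3/5)·R2: [0, 0, 0, 0, 0]
Echelon form has 2 nonzero rows, so rank(B) = 2.
The rank gives the maximum number of linearly independent columns: 2.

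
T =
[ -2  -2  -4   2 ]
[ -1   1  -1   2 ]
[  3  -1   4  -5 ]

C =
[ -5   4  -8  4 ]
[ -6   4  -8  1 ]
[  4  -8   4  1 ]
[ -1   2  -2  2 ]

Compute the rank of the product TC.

First compute TC:
[[  4,  20,  12, -10],
 [ -7,  12,  -8,   0],
 [ 12, -34,  10,   5]]
Now row reduce the product.
R2 ← R2 + (7/4)·R1: [0, 47, 13, -35/2]
R3 ← R3 − (3)·R1: [0, -94, -26, 35]
R3 ← R3 + (2)·R2: [0, 0, 0, 0]
2 nonzero rows, so rank(TC) = 2.

2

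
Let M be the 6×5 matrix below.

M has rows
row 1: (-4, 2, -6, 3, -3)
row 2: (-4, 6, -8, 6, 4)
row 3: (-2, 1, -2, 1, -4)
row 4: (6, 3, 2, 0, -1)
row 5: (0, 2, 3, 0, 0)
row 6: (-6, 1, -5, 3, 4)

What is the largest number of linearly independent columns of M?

Row reduce to echelon form.
R2 ← R2 − R1: [0, 4, -2, 3, 7]
R3 ← R3 − (1/2)·R1: [0, 0, 1, -1/2, -5/2]
R4 ← R4 + (3/2)·R1: [0, 6, -7, 9/2, -11/2]
R6 ← R6 − (3/2)·R1: [0, -2, 4, -3/2, 17/2]
R4 ← R4 − (3/2)·R2: [0, 0, -4, 0, -16]
R5 ← R5 − (1/2)·R2: [0, 0, 4, -3/2, -7/2]
R6 ← R6 + (1/2)·R2: [0, 0, 3, 0, 12]
R4 ← R4 + (4)·R3: [0, 0, 0, -2, -26]
R5 ← R5 − (4)·R3: [0, 0, 0, 1/2, 13/2]
R6 ← R6 − (3)·R3: [0, 0, 0, 3/2, 39/2]
R5 ← R5 + (1/4)·R4: [0, 0, 0, 0, 0]
R6 ← R6 + (3/4)·R4: [0, 0, 0, 0, 0]
Echelon form has 4 nonzero rows, so rank(M) = 4.
The rank gives the maximum number of linearly independent columns: 4.

4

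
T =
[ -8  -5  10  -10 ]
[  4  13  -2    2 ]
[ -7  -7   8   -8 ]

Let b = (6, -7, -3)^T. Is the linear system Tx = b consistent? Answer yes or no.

Row reduce the augmented matrix [T | b].
R2 ← R2 + (1/2)·R1: [0, 21/2, 3, -3, -4]
R3 ← R3 − (7/8)·R1: [0, -21/8, -3/4, 3/4, -33/4]
R3 ← R3 + (1/4)·R2: [0, 0, 0, 0, -37/4]
The echelon form has 3 nonzero rows; the last pivot sits in the augmented column, so rank(T) = 2 but rank([T|b]) = 3.
Since the ranks differ, the system is inconsistent.

no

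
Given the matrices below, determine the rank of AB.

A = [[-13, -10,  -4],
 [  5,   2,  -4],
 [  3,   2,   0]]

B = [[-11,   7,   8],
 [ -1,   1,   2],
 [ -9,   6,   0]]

First compute AB:
[[189, -125, -124],
 [-21,  13,  44],
 [-35,  23,  28]]
Now row reduce the product.
R2 ← R2 + (1/9)·R1: [0, -8/9, 272/9]
R3 ← R3 + (5/27)·R1: [0, -4/27, 136/27]
R3 ← R3 − (1/6)·R2: [0, 0, 0]
2 nonzero rows, so rank(AB) = 2.

2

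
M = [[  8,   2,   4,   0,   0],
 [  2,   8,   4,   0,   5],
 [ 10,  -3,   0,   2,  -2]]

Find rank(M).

3

Row reduce to echelon form.
R2 ← R2 − (1/4)·R1: [0, 15/2, 3, 0, 5]
R3 ← R3 − (5/4)·R1: [0, -11/2, -5, 2, -2]
R3 ← R3 + (11/15)·R2: [0, 0, -14/5, 2, 5/3]
Echelon form has 3 nonzero rows, so rank(M) = 3.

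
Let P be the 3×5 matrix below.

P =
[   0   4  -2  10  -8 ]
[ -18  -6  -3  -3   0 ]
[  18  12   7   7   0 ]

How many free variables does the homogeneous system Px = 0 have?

Row reduce to echelon form.
Swap R1 ↔ R2
R3 ← R3 + R1: [0, 6, 4, 4, 0]
R3 ← R3 − (3/2)·R2: [0, 0, 7, -11, 12]
3 nonzero rows, so rank(P) = 3.
P has 5 columns; by rank–nullity, nullity = 5 − 3 = 2.

2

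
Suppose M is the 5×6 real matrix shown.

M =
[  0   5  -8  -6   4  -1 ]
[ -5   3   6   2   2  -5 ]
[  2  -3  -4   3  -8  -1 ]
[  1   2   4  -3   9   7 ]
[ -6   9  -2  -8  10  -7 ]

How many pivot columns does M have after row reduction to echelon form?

Row reduce to echelon form.
Swap R1 ↔ R2
R3 ← R3 + (2/5)·R1: [0, -9/5, -8/5, 19/5, -36/5, -3]
R4 ← R4 + (1/5)·R1: [0, 13/5, 26/5, -13/5, 47/5, 6]
R5 ← R5 − (6/5)·R1: [0, 27/5, -46/5, -52/5, 38/5, -1]
R3 ← R3 + (9/25)·R2: [0, 0, -112/25, 41/25, -144/25, -84/25]
R4 ← R4 − (13/25)·R2: [0, 0, 234/25, 13/25, 183/25, 163/25]
R5 ← R5 − (27/25)·R2: [0, 0, -14/25, -98/25, 82/25, 2/25]
R4 ← R4 + (117/56)·R3: [0, 0, 0, 221/56, -33/7, -1/2]
R5 ← R5 − (1/8)·R3: [0, 0, 0, -33/8, 4, 1/2]
R5 ← R5 + (231/221)·R4: [0, 0, 0, 0, -205/221, -5/221]
Echelon form has 5 nonzero rows, so rank(M) = 5.
Each nonzero row contributes one pivot column: 5 pivot columns.

5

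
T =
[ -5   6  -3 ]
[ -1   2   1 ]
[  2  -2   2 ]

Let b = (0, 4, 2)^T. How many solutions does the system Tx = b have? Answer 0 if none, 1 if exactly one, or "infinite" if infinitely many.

infinite

Row reduce the augmented matrix [T | b].
R2 ← R2 − (1/5)·R1: [0, 4/5, 8/5, 4]
R3 ← R3 + (2/5)·R1: [0, 2/5, 4/5, 2]
R3 ← R3 − (1/2)·R2: [0, 0, 0, 0]
The echelon form has 2 nonzero rows, and every pivot lies in the first 3 columns, so rank(T) = rank([T|b]) = 2.
The system is consistent.
rank = 2 < 3 unknowns, so there are infinitely many solutions.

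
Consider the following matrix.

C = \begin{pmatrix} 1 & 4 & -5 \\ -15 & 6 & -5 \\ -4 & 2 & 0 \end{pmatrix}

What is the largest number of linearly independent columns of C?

3

Row reduce to echelon form.
R2 ← R2 + (15)·R1: [0, 66, -80]
R3 ← R3 + (4)·R1: [0, 18, -20]
R3 ← R3 − (3/11)·R2: [0, 0, 20/11]
Echelon form has 3 nonzero rows, so rank(C) = 3.
The rank gives the maximum number of linearly independent columns: 3.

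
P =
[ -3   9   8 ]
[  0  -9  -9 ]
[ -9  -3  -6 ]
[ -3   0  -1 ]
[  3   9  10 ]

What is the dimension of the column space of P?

Row reduce to echelon form.
R3 ← R3 − (3)·R1: [0, -30, -30]
R4 ← R4 − R1: [0, -9, -9]
R5 ← R5 + R1: [0, 18, 18]
R3 ← R3 − (10/3)·R2: [0, 0, 0]
R4 ← R4 − R2: [0, 0, 0]
R5 ← R5 + (2)·R2: [0, 0, 0]
Echelon form has 2 nonzero rows, so rank(P) = 2.
The column space has dimension equal to the rank: 2.

2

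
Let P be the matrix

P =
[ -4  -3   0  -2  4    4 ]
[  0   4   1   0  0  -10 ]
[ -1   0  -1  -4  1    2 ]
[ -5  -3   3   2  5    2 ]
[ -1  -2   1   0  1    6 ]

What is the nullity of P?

2

Row reduce to echelon form.
R3 ← R3 − (1/4)·R1: [0, 3/4, -1, -7/2, 0, 1]
R4 ← R4 − (5/4)·R1: [0, 3/4, 3, 9/2, 0, -3]
R5 ← R5 − (1/4)·R1: [0, -5/4, 1, 1/2, 0, 5]
R3 ← R3 − (3/16)·R2: [0, 0, -19/16, -7/2, 0, 23/8]
R4 ← R4 − (3/16)·R2: [0, 0, 45/16, 9/2, 0, -9/8]
R5 ← R5 + (5/16)·R2: [0, 0, 21/16, 1/2, 0, 15/8]
R4 ← R4 + (45/19)·R3: [0, 0, 0, -72/19, 0, 108/19]
R5 ← R5 + (21/19)·R3: [0, 0, 0, -64/19, 0, 96/19]
R5 ← R5 − (8/9)·R4: [0, 0, 0, 0, 0, 0]
4 nonzero rows, so rank(P) = 4.
P has 6 columns; by rank–nullity, nullity = 6 − 4 = 2.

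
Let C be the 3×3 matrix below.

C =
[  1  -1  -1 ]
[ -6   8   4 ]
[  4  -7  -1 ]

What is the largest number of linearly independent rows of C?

Row reduce to echelon form.
R2 ← R2 + (6)·R1: [0, 2, -2]
R3 ← R3 − (4)·R1: [0, -3, 3]
R3 ← R3 + (3/2)·R2: [0, 0, 0]
Echelon form has 2 nonzero rows, so rank(C) = 2.
The rank gives the maximum number of linearly independent rows: 2.

2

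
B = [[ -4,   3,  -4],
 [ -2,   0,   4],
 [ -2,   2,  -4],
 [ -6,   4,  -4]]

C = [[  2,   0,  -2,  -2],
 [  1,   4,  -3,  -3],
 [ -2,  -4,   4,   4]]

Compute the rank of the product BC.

First compute BC:
[[  3,  28, -17, -17],
 [-12, -16,  20,  20],
 [  6,  24, -18, -18],
 [  0,  32, -16, -16]]
Now row reduce the product.
R2 ← R2 + (4)·R1: [0, 96, -48, -48]
R3 ← R3 − (2)·R1: [0, -32, 16, 16]
R3 ← R3 + (1/3)·R2: [0, 0, 0, 0]
R4 ← R4 − (1/3)·R2: [0, 0, 0, 0]
2 nonzero rows, so rank(BC) = 2.

2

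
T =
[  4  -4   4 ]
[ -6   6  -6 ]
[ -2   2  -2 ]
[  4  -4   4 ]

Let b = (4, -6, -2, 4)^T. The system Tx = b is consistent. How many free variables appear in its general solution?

2

Row reduce the augmented matrix [T | b].
R2 ← R2 + (3/2)·R1: [0, 0, 0, 0]
R3 ← R3 + (1/2)·R1: [0, 0, 0, 0]
R4 ← R4 − R1: [0, 0, 0, 0]
The echelon form has 1 nonzero rows, and every pivot lies in the first 3 columns, so rank(T) = rank([T|b]) = 1.
The system is consistent.
Free variables = (unknowns) − (rank) = 3 − 1 = 2.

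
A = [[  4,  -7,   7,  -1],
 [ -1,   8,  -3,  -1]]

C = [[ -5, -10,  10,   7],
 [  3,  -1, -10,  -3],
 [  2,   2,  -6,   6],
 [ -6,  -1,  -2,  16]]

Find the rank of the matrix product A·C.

2

First compute AC:
[[-21, -18,  70,  75],
 [ 29,  -3, -70, -65]]
Now row reduce the product.
R2 ← R2 + (29/21)·R1: [0, -195/7, 80/3, 270/7]
2 nonzero rows, so rank(AC) = 2.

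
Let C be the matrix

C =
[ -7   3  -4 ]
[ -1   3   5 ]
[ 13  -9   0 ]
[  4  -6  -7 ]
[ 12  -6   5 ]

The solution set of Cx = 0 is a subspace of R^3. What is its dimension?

Row reduce to echelon form.
R2 ← R2 − (1/7)·R1: [0, 18/7, 39/7]
R3 ← R3 + (13/7)·R1: [0, -24/7, -52/7]
R4 ← R4 + (4/7)·R1: [0, -30/7, -65/7]
R5 ← R5 + (12/7)·R1: [0, -6/7, -13/7]
R3 ← R3 + (4/3)·R2: [0, 0, 0]
R4 ← R4 + (5/3)·R2: [0, 0, 0]
R5 ← R5 + (1/3)·R2: [0, 0, 0]
2 nonzero rows, so rank(C) = 2.
C has 3 columns; by rank–nullity, nullity = 3 − 2 = 1.

1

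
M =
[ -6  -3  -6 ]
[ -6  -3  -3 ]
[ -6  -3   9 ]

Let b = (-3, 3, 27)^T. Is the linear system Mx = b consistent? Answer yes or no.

Row reduce the augmented matrix [M | b].
R2 ← R2 − R1: [0, 0, 3, 6]
R3 ← R3 − R1: [0, 0, 15, 30]
R3 ← R3 − (5)·R2: [0, 0, 0, 0]
The echelon form has 2 nonzero rows, and every pivot lies in the first 3 columns, so rank(M) = rank([M|b]) = 2.
The system is consistent.

yes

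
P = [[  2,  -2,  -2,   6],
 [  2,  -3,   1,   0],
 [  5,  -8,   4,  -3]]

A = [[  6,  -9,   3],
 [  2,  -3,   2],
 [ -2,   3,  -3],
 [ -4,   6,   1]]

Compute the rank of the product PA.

2

First compute PA:
[[-12,  18,  14],
 [  4,  -6,  -3],
 [ 18, -27, -16]]
Now row reduce the product.
R2 ← R2 + (1/3)·R1: [0, 0, 5/3]
R3 ← R3 + (3/2)·R1: [0, 0, 5]
R3 ← R3 − (3)·R2: [0, 0, 0]
2 nonzero rows, so rank(PA) = 2.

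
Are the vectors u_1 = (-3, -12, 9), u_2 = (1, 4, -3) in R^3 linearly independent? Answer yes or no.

no

Form the matrix with these vectors as rows and row reduce.
R2 ← R2 + (1/3)·R1: [0, 0, 0]
1 nonzero row, so the 2 vectors span a space of dimension 1.
Since 1 < 2, the vectors are linearly dependent.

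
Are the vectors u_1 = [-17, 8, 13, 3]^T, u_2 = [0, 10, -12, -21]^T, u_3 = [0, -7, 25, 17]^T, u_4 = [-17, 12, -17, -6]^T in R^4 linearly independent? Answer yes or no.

Form the matrix with these vectors as rows and row reduce.
R4 ← R4 − R1: [0, 4, -30, -9]
R3 ← R3 + (7/10)·R2: [0, 0, 83/5, 23/10]
R4 ← R4 − (2/5)·R2: [0, 0, -126/5, -3/5]
R4 ← R4 + (126/83)·R3: [0, 0, 0, 240/83]
4 nonzero rows, so the 4 vectors span a space of dimension 4.
Since 4 = 4, the vectors are linearly independent.

yes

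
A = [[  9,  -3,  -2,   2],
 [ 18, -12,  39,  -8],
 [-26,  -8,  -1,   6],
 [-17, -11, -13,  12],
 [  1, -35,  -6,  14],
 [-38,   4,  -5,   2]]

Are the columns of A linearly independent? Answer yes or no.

Row reduce A to echelon form.
R2 ← R2 − (2)·R1: [0, -6, 43, -12]
R3 ← R3 + (26/9)·R1: [0, -50/3, -61/9, 106/9]
R4 ← R4 + (17/9)·R1: [0, -50/3, -151/9, 142/9]
R5 ← R5 − (1/9)·R1: [0, -104/3, -52/9, 124/9]
R6 ← R6 + (38/9)·R1: [0, -26/3, -121/9, 94/9]
R3 ← R3 − (25/9)·R2: [0, 0, -1136/9, 406/9]
R4 ← R4 − (25/9)·R2: [0, 0, -1226/9, 442/9]
R5 ← R5 − (52/9)·R2: [0, 0, -2288/9, 748/9]
R6 ← R6 − (13/9)·R2: [0, 0, -680/9, 250/9]
R4 ← R4 − (613/568)·R3: [0, 0, 0, 121/284]
R5 ← R5 − (143/71)·R3: [0, 0, 0, -550/71]
R6 ← R6 − (85/142)·R3: [0, 0, 0, 55/71]
R5 ← R5 + (200/11)·R4: [0, 0, 0, 0]
R6 ← R6 − (20/11)·R4: [0, 0, 0, 0]
4 pivots among 4 columns.
Every column is a pivot column, so the columns are linearly independent.

yes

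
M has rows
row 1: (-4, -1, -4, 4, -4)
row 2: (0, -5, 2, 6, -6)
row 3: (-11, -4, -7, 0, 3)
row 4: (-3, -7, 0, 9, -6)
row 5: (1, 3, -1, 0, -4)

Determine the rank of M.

5

Row reduce to echelon form.
R3 ← R3 − (11/4)·R1: [0, -5/4, 4, -11, 14]
R4 ← R4 − (3/4)·R1: [0, -25/4, 3, 6, -3]
R5 ← R5 + (1/4)·R1: [0, 11/4, -2, 1, -5]
R3 ← R3 − (1/4)·R2: [0, 0, 7/2, -25/2, 31/2]
R4 ← R4 − (5/4)·R2: [0, 0, 1/2, -3/2, 9/2]
R5 ← R5 + (11/20)·R2: [0, 0, -9/10, 43/10, -83/10]
R4 ← R4 − (1/7)·R3: [0, 0, 0, 2/7, 16/7]
R5 ← R5 + (9/35)·R3: [0, 0, 0, 38/35, -151/35]
R5 ← R5 − (19/5)·R4: [0, 0, 0, 0, -13]
Echelon form has 5 nonzero rows, so rank(M) = 5.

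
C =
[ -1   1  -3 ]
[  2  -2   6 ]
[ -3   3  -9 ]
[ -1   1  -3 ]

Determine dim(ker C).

Row reduce to echelon form.
R2 ← R2 + (2)·R1: [0, 0, 0]
R3 ← R3 − (3)·R1: [0, 0, 0]
R4 ← R4 − R1: [0, 0, 0]
1 nonzero row, so rank(C) = 1.
C has 3 columns; by rank–nullity, nullity = 3 − 1 = 2.

2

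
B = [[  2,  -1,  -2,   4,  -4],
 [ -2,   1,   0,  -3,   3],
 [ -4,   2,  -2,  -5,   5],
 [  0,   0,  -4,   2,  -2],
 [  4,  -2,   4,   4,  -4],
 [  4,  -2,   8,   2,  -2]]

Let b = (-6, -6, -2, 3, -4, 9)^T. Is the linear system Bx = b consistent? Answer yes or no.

no

Row reduce the augmented matrix [B | b].
R2 ← R2 + R1: [0, 0, -2, 1, -1, -12]
R3 ← R3 + (2)·R1: [0, 0, -6, 3, -3, -14]
R5 ← R5 − (2)·R1: [0, 0, 8, -4, 4, 8]
R6 ← R6 − (2)·R1: [0, 0, 12, -6, 6, 21]
R3 ← R3 − (3)·R2: [0, 0, 0, 0, 0, 22]
R4 ← R4 − (2)·R2: [0, 0, 0, 0, 0, 27]
R5 ← R5 + (4)·R2: [0, 0, 0, 0, 0, -40]
R6 ← R6 + (6)·R2: [0, 0, 0, 0, 0, -51]
R4 ← R4 − (27/22)·R3: [0, 0, 0, 0, 0, 0]
R5 ← R5 + (20/11)·R3: [0, 0, 0, 0, 0, 0]
R6 ← R6 + (51/22)·R3: [0, 0, 0, 0, 0, 0]
The echelon form has 3 nonzero rows; the last pivot sits in the augmented column, so rank(B) = 2 but rank([B|b]) = 3.
Since the ranks differ, the system is inconsistent.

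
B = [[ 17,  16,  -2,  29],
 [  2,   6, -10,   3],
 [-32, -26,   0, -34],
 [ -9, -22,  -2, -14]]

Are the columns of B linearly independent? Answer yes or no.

Row reduce B to echelon form.
R2 ← R2 − (2/17)·R1: [0, 70/17, -166/17, -7/17]
R3 ← R3 + (32/17)·R1: [0, 70/17, -64/17, 350/17]
R4 ← R4 + (9/17)·R1: [0, -230/17, -52/17, 23/17]
R3 ← R3 − R2: [0, 0, 6, 21]
R4 ← R4 + (23/7)·R2: [0, 0, -246/7, 0]
R4 ← R4 + (41/7)·R3: [0, 0, 0, 123]
4 pivots among 4 columns.
Every column is a pivot column, so the columns are linearly independent.

yes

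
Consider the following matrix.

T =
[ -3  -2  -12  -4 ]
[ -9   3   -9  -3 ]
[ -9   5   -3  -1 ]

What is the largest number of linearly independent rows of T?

2

Row reduce to echelon form.
R2 ← R2 − (3)·R1: [0, 9, 27, 9]
R3 ← R3 − (3)·R1: [0, 11, 33, 11]
R3 ← R3 − (11/9)·R2: [0, 0, 0, 0]
Echelon form has 2 nonzero rows, so rank(T) = 2.
The rank gives the maximum number of linearly independent rows: 2.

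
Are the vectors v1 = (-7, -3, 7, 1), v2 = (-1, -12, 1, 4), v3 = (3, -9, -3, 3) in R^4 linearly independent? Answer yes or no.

no

Form the matrix with these vectors as rows and row reduce.
R2 ← R2 − (1/7)·R1: [0, -81/7, 0, 27/7]
R3 ← R3 + (3/7)·R1: [0, -72/7, 0, 24/7]
R3 ← R3 − (8/9)·R2: [0, 0, 0, 0]
2 nonzero rows, so the 3 vectors span a space of dimension 2.
Since 2 < 3, the vectors are linearly dependent.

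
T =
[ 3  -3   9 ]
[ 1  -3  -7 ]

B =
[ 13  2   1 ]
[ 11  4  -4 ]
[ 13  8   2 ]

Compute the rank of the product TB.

First compute TB:
[[123,  66,  33],
 [-111, -66,  -1]]
Now row reduce the product.
R2 ← R2 + (37/41)·R1: [0, -264/41, 1180/41]
2 nonzero rows, so rank(TB) = 2.

2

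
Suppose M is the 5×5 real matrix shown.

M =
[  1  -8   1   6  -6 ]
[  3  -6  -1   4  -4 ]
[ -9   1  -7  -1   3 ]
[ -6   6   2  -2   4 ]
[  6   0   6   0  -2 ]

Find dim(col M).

4

Row reduce to echelon form.
R2 ← R2 − (3)·R1: [0, 18, -4, -14, 14]
R3 ← R3 + (9)·R1: [0, -71, 2, 53, -51]
R4 ← R4 + (6)·R1: [0, -42, 8, 34, -32]
R5 ← R5 − (6)·R1: [0, 48, 0, -36, 34]
R3 ← R3 + (71/18)·R2: [0, 0, -124/9, -20/9, 38/9]
R4 ← R4 + (7/3)·R2: [0, 0, -4/3, 4/3, 2/3]
R5 ← R5 − (8/3)·R2: [0, 0, 32/3, 4/3, -10/3]
R4 ← R4 − (3/31)·R3: [0, 0, 0, 48/31, 8/31]
R5 ← R5 + (24/31)·R3: [0, 0, 0, -12/31, -2/31]
R5 ← R5 + (1/4)·R4: [0, 0, 0, 0, 0]
Echelon form has 4 nonzero rows, so rank(M) = 4.
The column space has dimension equal to the rank: 4.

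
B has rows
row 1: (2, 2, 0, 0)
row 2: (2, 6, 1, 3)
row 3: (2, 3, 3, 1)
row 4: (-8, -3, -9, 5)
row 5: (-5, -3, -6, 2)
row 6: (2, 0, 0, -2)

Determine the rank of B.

Row reduce to echelon form.
R2 ← R2 − R1: [0, 4, 1, 3]
R3 ← R3 − R1: [0, 1, 3, 1]
R4 ← R4 + (4)·R1: [0, 5, -9, 5]
R5 ← R5 + (5/2)·R1: [0, 2, -6, 2]
R6 ← R6 − R1: [0, -2, 0, -2]
R3 ← R3 − (1/4)·R2: [0, 0, 11/4, 1/4]
R4 ← R4 − (5/4)·R2: [0, 0, -41/4, 5/4]
R5 ← R5 − (1/2)·R2: [0, 0, -13/2, 1/2]
R6 ← R6 + (1/2)·R2: [0, 0, 1/2, -1/2]
R4 ← R4 + (41/11)·R3: [0, 0, 0, 24/11]
R5 ← R5 + (26/11)·R3: [0, 0, 0, 12/11]
R6 ← R6 − (2/11)·R3: [0, 0, 0, -6/11]
R5 ← R5 − (1/2)·R4: [0, 0, 0, 0]
R6 ← R6 + (1/4)·R4: [0, 0, 0, 0]
Echelon form has 4 nonzero rows, so rank(B) = 4.

4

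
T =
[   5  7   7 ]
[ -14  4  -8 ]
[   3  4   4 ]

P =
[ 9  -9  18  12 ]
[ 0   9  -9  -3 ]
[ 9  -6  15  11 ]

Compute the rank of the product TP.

First compute TP:
[[108, -24, 132, 116],
 [-198, 210, -408, -268],
 [ 63, -15,  78,  68]]
Now row reduce the product.
R2 ← R2 + (11/6)·R1: [0, 166, -166, -166/3]
R3 ← R3 − (7/12)·R1: [0, -1, 1, 1/3]
R3 ← R3 + (1/166)·R2: [0, 0, 0, 0]
2 nonzero rows, so rank(TP) = 2.

2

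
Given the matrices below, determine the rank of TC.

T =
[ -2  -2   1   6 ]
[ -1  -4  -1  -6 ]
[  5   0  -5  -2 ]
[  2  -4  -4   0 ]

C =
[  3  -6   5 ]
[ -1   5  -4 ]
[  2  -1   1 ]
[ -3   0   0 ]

First compute TC:
[[-20,   1,  -1],
 [ 17, -13,  10],
 [ 11, -25,  20],
 [  2, -28,  22]]
Now row reduce the product.
R2 ← R2 + (17/20)·R1: [0, -243/20, 183/20]
R3 ← R3 + (11/20)·R1: [0, -489/20, 389/20]
R4 ← R4 + (1/10)·R1: [0, -279/10, 219/10]
R3 ← R3 − (163/81)·R2: [0, 0, 28/27]
R4 ← R4 − (62/27)·R2: [0, 0, 8/9]
R4 ← R4 − (6/7)·R3: [0, 0, 0]
3 nonzero rows, so rank(TC) = 3.

3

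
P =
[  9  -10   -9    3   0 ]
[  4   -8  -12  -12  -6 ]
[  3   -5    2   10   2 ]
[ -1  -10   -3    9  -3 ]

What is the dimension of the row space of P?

Row reduce to echelon form.
R2 ← R2 − (4/9)·R1: [0, -32/9, -8, -40/3, -6]
R3 ← R3 − (1/3)·R1: [0, -5/3, 5, 9, 2]
R4 ← R4 + (1/9)·R1: [0, -100/9, -4, 28/3, -3]
R3 ← R3 − (15/32)·R2: [0, 0, 35/4, 61/4, 77/16]
R4 ← R4 − (25/8)·R2: [0, 0, 21, 51, 63/4]
R4 ← R4 − (12/5)·R3: [0, 0, 0, 72/5, 21/5]
Echelon form has 4 nonzero rows, so rank(P) = 4.
The row space has dimension equal to the rank: 4.

4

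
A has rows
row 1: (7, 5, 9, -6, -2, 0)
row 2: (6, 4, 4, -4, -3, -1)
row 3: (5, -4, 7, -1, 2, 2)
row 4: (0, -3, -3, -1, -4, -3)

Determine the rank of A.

Row reduce to echelon form.
R2 ← R2 − (6/7)·R1: [0, -2/7, -26/7, 8/7, -9/7, -1]
R3 ← R3 − (5/7)·R1: [0, -53/7, 4/7, 23/7, 24/7, 2]
R3 ← R3 − (53/2)·R2: [0, 0, 99, -27, 75/2, 57/2]
R4 ← R4 − (21/2)·R2: [0, 0, 36, -13, 19/2, 15/2]
R4 ← R4 − (4/11)·R3: [0, 0, 0, -35/11, -91/22, -63/22]
Echelon form has 4 nonzero rows, so rank(A) = 4.

4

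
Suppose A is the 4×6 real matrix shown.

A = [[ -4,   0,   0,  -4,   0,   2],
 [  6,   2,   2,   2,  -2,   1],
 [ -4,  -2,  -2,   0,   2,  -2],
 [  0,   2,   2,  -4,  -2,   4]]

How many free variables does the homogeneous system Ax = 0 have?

4

Row reduce to echelon form.
R2 ← R2 + (3/2)·R1: [0, 2, 2, -4, -2, 4]
R3 ← R3 − R1: [0, -2, -2, 4, 2, -4]
R3 ← R3 + R2: [0, 0, 0, 0, 0, 0]
R4 ← R4 − R2: [0, 0, 0, 0, 0, 0]
2 nonzero rows, so rank(A) = 2.
A has 6 columns; by rank–nullity, nullity = 6 − 2 = 4.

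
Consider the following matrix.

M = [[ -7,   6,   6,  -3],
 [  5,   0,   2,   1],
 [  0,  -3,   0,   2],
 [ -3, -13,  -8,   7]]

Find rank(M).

4

Row reduce to echelon form.
R2 ← R2 + (5/7)·R1: [0, 30/7, 44/7, -8/7]
R4 ← R4 − (3/7)·R1: [0, -109/7, -74/7, 58/7]
R3 ← R3 + (7/10)·R2: [0, 0, 22/5, 6/5]
R4 ← R4 + (109/30)·R2: [0, 0, 184/15, 62/15]
R4 ← R4 − (92/33)·R3: [0, 0, 0, 26/33]
Echelon form has 4 nonzero rows, so rank(M) = 4.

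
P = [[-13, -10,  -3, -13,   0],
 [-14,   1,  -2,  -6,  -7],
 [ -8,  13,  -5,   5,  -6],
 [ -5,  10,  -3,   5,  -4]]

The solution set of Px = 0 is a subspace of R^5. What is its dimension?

Row reduce to echelon form.
R2 ← R2 − (14/13)·R1: [0, 153/13, 16/13, 8, -7]
R3 ← R3 − (8/13)·R1: [0, 249/13, -41/13, 13, -6]
R4 ← R4 − (5/13)·R1: [0, 180/13, -24/13, 10, -4]
R3 ← R3 − (83/51)·R2: [0, 0, -263/51, -1/51, 275/51]
R4 ← R4 − (20/17)·R2: [0, 0, -56/17, 10/17, 72/17]
R4 ← R4 − (168/263)·R3: [0, 0, 0, 158/263, 208/263]
4 nonzero rows, so rank(P) = 4.
P has 5 columns; by rank–nullity, nullity = 5 − 4 = 1.

1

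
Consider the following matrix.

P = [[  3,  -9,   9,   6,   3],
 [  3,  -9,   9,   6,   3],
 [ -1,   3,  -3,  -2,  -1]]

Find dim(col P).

Row reduce to echelon form.
R2 ← R2 − R1: [0, 0, 0, 0, 0]
R3 ← R3 + (1/3)·R1: [0, 0, 0, 0, 0]
Echelon form has 1 nonzero row, so rank(P) = 1.
The column space has dimension equal to the rank: 1.

1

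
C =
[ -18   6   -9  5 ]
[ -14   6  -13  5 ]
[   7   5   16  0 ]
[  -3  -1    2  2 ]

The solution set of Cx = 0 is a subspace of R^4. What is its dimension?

0

Row reduce to echelon form.
R2 ← R2 − (7/9)·R1: [0, 4/3, -6, 10/9]
R3 ← R3 + (7/18)·R1: [0, 22/3, 25/2, 35/18]
R4 ← R4 − (1/6)·R1: [0, -2, 7/2, 7/6]
R3 ← R3 − (11/2)·R2: [0, 0, 91/2, -25/6]
R4 ← R4 + (3/2)·R2: [0, 0, -11/2, 17/6]
R4 ← R4 + (11/91)·R3: [0, 0, 0, 212/91]
4 nonzero rows, so rank(C) = 4.
C has 4 columns; by rank–nullity, nullity = 4 − 4 = 0.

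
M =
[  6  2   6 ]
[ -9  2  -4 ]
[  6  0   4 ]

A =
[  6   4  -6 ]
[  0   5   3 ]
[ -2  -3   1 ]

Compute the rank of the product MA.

First compute MA:
[[ 24,  16, -24],
 [-46, -14,  56],
 [ 28,  12, -32]]
Now row reduce the product.
R2 ← R2 + (23/12)·R1: [0, 50/3, 10]
R3 ← R3 − (7/6)·R1: [0, -20/3, -4]
R3 ← R3 + (2/5)·R2: [0, 0, 0]
2 nonzero rows, so rank(MA) = 2.

2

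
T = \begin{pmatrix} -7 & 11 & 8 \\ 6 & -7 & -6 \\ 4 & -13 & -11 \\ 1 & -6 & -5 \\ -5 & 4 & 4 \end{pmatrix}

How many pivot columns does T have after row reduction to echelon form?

Row reduce to echelon form.
R2 ← R2 + (6/7)·R1: [0, 17/7, 6/7]
R3 ← R3 + (4/7)·R1: [0, -47/7, -45/7]
R4 ← R4 + (1/7)·R1: [0, -31/7, -27/7]
R5 ← R5 − (5/7)·R1: [0, -27/7, -12/7]
R3 ← R3 + (47/17)·R2: [0, 0, -69/17]
R4 ← R4 + (31/17)·R2: [0, 0, -39/17]
R5 ← R5 + (27/17)·R2: [0, 0, -6/17]
R4 ← R4 − (13/23)·R3: [0, 0, 0]
R5 ← R5 − (2/23)·R3: [0, 0, 0]
Echelon form has 3 nonzero rows, so rank(T) = 3.
Each nonzero row contributes one pivot column: 3 pivot columns.

3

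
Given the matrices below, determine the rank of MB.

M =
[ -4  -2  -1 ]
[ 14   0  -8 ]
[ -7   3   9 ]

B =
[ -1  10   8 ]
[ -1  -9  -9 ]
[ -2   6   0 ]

First compute MB:
[[  8, -28, -14],
 [  2,  92, 112],
 [-14, -43, -83]]
Now row reduce the product.
R2 ← R2 − (1/4)·R1: [0, 99, 231/2]
R3 ← R3 + (7/4)·R1: [0, -92, -215/2]
R3 ← R3 + (92/99)·R2: [0, 0, -1/6]
3 nonzero rows, so rank(MB) = 3.

3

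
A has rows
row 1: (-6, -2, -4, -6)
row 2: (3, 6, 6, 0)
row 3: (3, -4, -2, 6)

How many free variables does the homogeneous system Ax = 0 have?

Row reduce to echelon form.
R2 ← R2 + (1/2)·R1: [0, 5, 4, -3]
R3 ← R3 + (1/2)·R1: [0, -5, -4, 3]
R3 ← R3 + R2: [0, 0, 0, 0]
2 nonzero rows, so rank(A) = 2.
A has 4 columns; by rank–nullity, nullity = 4 − 2 = 2.

2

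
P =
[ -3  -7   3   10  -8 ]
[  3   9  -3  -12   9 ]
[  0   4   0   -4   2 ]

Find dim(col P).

Row reduce to echelon form.
R2 ← R2 + R1: [0, 2, 0, -2, 1]
R3 ← R3 − (2)·R2: [0, 0, 0, 0, 0]
Echelon form has 2 nonzero rows, so rank(P) = 2.
The column space has dimension equal to the rank: 2.

2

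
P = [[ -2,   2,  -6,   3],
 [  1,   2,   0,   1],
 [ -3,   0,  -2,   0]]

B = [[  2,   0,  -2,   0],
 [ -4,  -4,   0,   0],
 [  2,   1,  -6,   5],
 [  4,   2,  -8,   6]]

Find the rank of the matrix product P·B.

First compute PB:
[[-12,  -8,  16, -12],
 [ -2,  -6, -10,   6],
 [-10,  -2,  18, -10]]
Now row reduce the product.
R2 ← R2 − (1/6)·R1: [0, -14/3, -38/3, 8]
R3 ← R3 − (5/6)·R1: [0, 14/3, 14/3, 0]
R3 ← R3 + R2: [0, 0, -8, 8]
3 nonzero rows, so rank(PB) = 3.

3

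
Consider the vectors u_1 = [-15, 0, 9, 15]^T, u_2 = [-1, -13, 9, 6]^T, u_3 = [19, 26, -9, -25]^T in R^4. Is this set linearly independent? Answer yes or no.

yes

Form the matrix with these vectors as rows and row reduce.
R2 ← R2 − (1/15)·R1: [0, -13, 42/5, 5]
R3 ← R3 + (19/15)·R1: [0, 26, 12/5, -6]
R3 ← R3 + (2)·R2: [0, 0, 96/5, 4]
3 nonzero rows, so the 3 vectors span a space of dimension 3.
Since 3 = 3, the vectors are linearly independent.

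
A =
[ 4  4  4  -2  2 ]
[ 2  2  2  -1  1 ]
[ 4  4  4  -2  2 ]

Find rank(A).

Row reduce to echelon form.
R2 ← R2 − (1/2)·R1: [0, 0, 0, 0, 0]
R3 ← R3 − R1: [0, 0, 0, 0, 0]
Echelon form has 1 nonzero row, so rank(A) = 1.

1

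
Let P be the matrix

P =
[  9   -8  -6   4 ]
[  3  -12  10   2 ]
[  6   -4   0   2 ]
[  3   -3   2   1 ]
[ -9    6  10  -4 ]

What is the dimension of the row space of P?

3

Row reduce to echelon form.
R2 ← R2 − (1/3)·R1: [0, -28/3, 12, 2/3]
R3 ← R3 − (2/3)·R1: [0, 4/3, 4, -2/3]
R4 ← R4 − (1/3)·R1: [0, -1/3, 4, -1/3]
R5 ← R5 + R1: [0, -2, 4, 0]
R3 ← R3 + (1/7)·R2: [0, 0, 40/7, -4/7]
R4 ← R4 − (1/28)·R2: [0, 0, 25/7, -5/14]
R5 ← R5 − (3/14)·R2: [0, 0, 10/7, -1/7]
R4 ← R4 − (5/8)·R3: [0, 0, 0, 0]
R5 ← R5 − (1/4)·R3: [0, 0, 0, 0]
Echelon form has 3 nonzero rows, so rank(P) = 3.
The row space has dimension equal to the rank: 3.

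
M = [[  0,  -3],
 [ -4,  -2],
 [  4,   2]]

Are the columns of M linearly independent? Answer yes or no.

yes

Row reduce M to echelon form.
Swap R1 ↔ R2
R3 ← R3 + R1: [0, 0]
2 pivots among 2 columns.
Every column is a pivot column, so the columns are linearly independent.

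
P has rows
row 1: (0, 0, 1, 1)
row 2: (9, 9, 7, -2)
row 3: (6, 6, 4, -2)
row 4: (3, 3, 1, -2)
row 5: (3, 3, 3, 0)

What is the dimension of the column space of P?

Row reduce to echelon form.
Swap R1 ↔ R2
R3 ← R3 − (2/3)·R1: [0, 0, -2/3, -2/3]
R4 ← R4 − (1/3)·R1: [0, 0, -4/3, -4/3]
R5 ← R5 − (1/3)·R1: [0, 0, 2/3, 2/3]
R3 ← R3 + (2/3)·R2: [0, 0, 0, 0]
R4 ← R4 + (4/3)·R2: [0, 0, 0, 0]
R5 ← R5 − (2/3)·R2: [0, 0, 0, 0]
Echelon form has 2 nonzero rows, so rank(P) = 2.
The column space has dimension equal to the rank: 2.

2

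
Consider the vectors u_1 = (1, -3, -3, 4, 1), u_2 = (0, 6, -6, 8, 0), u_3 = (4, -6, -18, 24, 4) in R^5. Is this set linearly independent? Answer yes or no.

no

Form the matrix with these vectors as rows and row reduce.
R3 ← R3 − (4)·R1: [0, 6, -6, 8, 0]
R3 ← R3 − R2: [0, 0, 0, 0, 0]
2 nonzero rows, so the 3 vectors span a space of dimension 2.
Since 2 < 3, the vectors are linearly dependent.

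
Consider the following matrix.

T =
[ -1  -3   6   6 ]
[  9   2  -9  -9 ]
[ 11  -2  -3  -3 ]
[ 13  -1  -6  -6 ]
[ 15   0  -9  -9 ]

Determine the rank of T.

Row reduce to echelon form.
R2 ← R2 + (9)·R1: [0, -25, 45, 45]
R3 ← R3 + (11)·R1: [0, -35, 63, 63]
R4 ← R4 + (13)·R1: [0, -40, 72, 72]
R5 ← R5 + (15)·R1: [0, -45, 81, 81]
R3 ← R3 − (7/5)·R2: [0, 0, 0, 0]
R4 ← R4 − (8/5)·R2: [0, 0, 0, 0]
R5 ← R5 − (9/5)·R2: [0, 0, 0, 0]
Echelon form has 2 nonzero rows, so rank(T) = 2.

2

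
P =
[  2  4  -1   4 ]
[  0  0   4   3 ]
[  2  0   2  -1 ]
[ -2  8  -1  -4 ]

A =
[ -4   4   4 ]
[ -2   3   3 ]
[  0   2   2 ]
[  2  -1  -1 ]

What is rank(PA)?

2

First compute PA:
[[ -8,  14,  14],
 [  6,   5,   5],
 [-10,  13,  13],
 [-16,  18,  18]]
Now row reduce the product.
R2 ← R2 + (3/4)·R1: [0, 31/2, 31/2]
R3 ← R3 − (5/4)·R1: [0, -9/2, -9/2]
R4 ← R4 − (2)·R1: [0, -10, -10]
R3 ← R3 + (9/31)·R2: [0, 0, 0]
R4 ← R4 + (20/31)·R2: [0, 0, 0]
2 nonzero rows, so rank(PA) = 2.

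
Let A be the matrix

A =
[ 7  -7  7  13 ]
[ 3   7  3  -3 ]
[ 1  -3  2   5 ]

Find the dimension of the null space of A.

1

Row reduce to echelon form.
R2 ← R2 − (3/7)·R1: [0, 10, 0, -60/7]
R3 ← R3 − (1/7)·R1: [0, -2, 1, 22/7]
R3 ← R3 + (1/5)·R2: [0, 0, 1, 10/7]
3 nonzero rows, so rank(A) = 3.
A has 4 columns; by rank–nullity, nullity = 4 − 3 = 1.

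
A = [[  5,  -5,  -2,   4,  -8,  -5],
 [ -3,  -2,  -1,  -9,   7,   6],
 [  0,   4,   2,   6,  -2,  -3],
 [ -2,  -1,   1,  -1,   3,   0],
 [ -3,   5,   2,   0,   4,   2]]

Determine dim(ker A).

3

Row reduce to echelon form.
R2 ← R2 + (3/5)·R1: [0, -5, -11/5, -33/5, 11/5, 3]
R4 ← R4 + (2/5)·R1: [0, -3, 1/5, 3/5, -1/5, -2]
R5 ← R5 + (3/5)·R1: [0, 2, 4/5, 12/5, -4/5, -1]
R3 ← R3 + (4/5)·R2: [0, 0, 6/25, 18/25, -6/25, -3/5]
R4 ← R4 − (3/5)·R2: [0, 0, 38/25, 114/25, -38/25, -19/5]
R5 ← R5 + (2/5)·R2: [0, 0, -2/25, -6/25, 2/25, 1/5]
R4 ← R4 − (19/3)·R3: [0, 0, 0, 0, 0, 0]
R5 ← R5 + (1/3)·R3: [0, 0, 0, 0, 0, 0]
3 nonzero rows, so rank(A) = 3.
A has 6 columns; by rank–nullity, nullity = 6 − 3 = 3.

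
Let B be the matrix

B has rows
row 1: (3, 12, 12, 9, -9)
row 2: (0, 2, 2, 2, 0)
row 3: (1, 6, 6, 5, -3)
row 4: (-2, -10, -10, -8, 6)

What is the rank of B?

Row reduce to echelon form.
R3 ← R3 − (1/3)·R1: [0, 2, 2, 2, 0]
R4 ← R4 + (2/3)·R1: [0, -2, -2, -2, 0]
R3 ← R3 − R2: [0, 0, 0, 0, 0]
R4 ← R4 + R2: [0, 0, 0, 0, 0]
Echelon form has 2 nonzero rows, so rank(B) = 2.

2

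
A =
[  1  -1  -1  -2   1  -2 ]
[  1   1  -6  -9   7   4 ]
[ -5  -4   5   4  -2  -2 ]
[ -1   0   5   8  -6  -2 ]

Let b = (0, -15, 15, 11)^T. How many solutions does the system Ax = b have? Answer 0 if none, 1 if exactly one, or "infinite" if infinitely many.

Row reduce the augmented matrix [A | b].
R2 ← R2 − R1: [0, 2, -5, -7, 6, 6, -15]
R3 ← R3 + (5)·R1: [0, -9, 0, -6, 3, -12, 15]
R4 ← R4 + R1: [0, -1, 4, 6, -5, -4, 11]
R3 ← R3 + (9/2)·R2: [0, 0, -45/2, -75/2, 30, 15, -105/2]
R4 ← R4 + (1/2)·R2: [0, 0, 3/2, 5/2, -2, -1, 7/2]
R4 ← R4 + (1/15)·R3: [0, 0, 0, 0, 0, 0, 0]
The echelon form has 3 nonzero rows, and every pivot lies in the first 6 columns, so rank(A) = rank([A|b]) = 3.
The system is consistent.
rank = 3 < 6 unknowns, so there are infinitely many solutions.

infinite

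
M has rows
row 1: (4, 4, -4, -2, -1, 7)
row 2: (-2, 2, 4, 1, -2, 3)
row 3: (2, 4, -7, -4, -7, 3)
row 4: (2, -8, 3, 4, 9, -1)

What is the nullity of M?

Row reduce to echelon form.
R2 ← R2 + (1/2)·R1: [0, 4, 2, 0, -5/2, 13/2]
R3 ← R3 − (1/2)·R1: [0, 2, -5, -3, -13/2, -1/2]
R4 ← R4 − (1/2)·R1: [0, -10, 5, 5, 19/2, -9/2]
R3 ← R3 − (1/2)·R2: [0, 0, -6, -3, -21/4, -15/4]
R4 ← R4 + (5/2)·R2: [0, 0, 10, 5, 13/4, 47/4]
R4 ← R4 + (5/3)·R3: [0, 0, 0, 0, -11/2, 11/2]
4 nonzero rows, so rank(M) = 4.
M has 6 columns; by rank–nullity, nullity = 6 − 4 = 2.

2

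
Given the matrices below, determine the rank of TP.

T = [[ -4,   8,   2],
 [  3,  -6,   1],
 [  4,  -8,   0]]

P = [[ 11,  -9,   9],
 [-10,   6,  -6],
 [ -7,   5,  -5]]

First compute TP:
[[-138,  94, -94],
 [ 86, -58,  58],
 [124, -84,  84]]
Now row reduce the product.
R2 ← R2 + (43/69)·R1: [0, 40/69, -40/69]
R3 ← R3 + (62/69)·R1: [0, 32/69, -32/69]
R3 ← R3 − (4/5)·R2: [0, 0, 0]
2 nonzero rows, so rank(TP) = 2.

2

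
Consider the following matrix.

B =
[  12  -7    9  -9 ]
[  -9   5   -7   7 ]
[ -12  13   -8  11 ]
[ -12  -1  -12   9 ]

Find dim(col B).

Row reduce to echelon form.
R2 ← R2 + (3/4)·R1: [0, -1/4, -1/4, 1/4]
R3 ← R3 + R1: [0, 6, 1, 2]
R4 ← R4 + R1: [0, -8, -3, 0]
R3 ← R3 + (24)·R2: [0, 0, -5, 8]
R4 ← R4 − (32)·R2: [0, 0, 5, -8]
R4 ← R4 + R3: [0, 0, 0, 0]
Echelon form has 3 nonzero rows, so rank(B) = 3.
The column space has dimension equal to the rank: 3.

3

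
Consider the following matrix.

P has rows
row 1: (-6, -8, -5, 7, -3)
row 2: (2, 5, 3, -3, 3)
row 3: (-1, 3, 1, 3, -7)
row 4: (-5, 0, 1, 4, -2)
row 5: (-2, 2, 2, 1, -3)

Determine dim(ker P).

Row reduce to echelon form.
R2 ← R2 + (1/3)·R1: [0, 7/3, 4/3, -2/3, 2]
R3 ← R3 − (1/6)·R1: [0, 13/3, 11/6, 11/6, -13/2]
R4 ← R4 − (5/6)·R1: [0, 20/3, 31/6, -11/6, 1/2]
R5 ← R5 − (1/3)·R1: [0, 14/3, 11/3, -4/3, -2]
R3 ← R3 − (13/7)·R2: [0, 0, -9/14, 43/14, -143/14]
R4 ← R4 − (20/7)·R2: [0, 0, 19/14, 1/14, -73/14]
R5 ← R5 − (2)·R2: [0, 0, 1, 0, -6]
R4 ← R4 + (19/9)·R3: [0, 0, 0, 59/9, -241/9]
R5 ← R5 + (14/9)·R3: [0, 0, 0, 43/9, -197/9]
R5 ← R5 − (43/59)·R4: [0, 0, 0, 0, -140/59]
5 nonzero rows, so rank(P) = 5.
P has 5 columns; by rank–nullity, nullity = 5 − 5 = 0.

0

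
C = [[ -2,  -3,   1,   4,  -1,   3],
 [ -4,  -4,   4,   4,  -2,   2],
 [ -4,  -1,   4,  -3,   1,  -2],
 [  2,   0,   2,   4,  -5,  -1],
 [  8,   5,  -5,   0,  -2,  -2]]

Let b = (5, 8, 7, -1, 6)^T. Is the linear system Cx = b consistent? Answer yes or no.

no

Row reduce the augmented matrix [C | b].
R2 ← R2 − (2)·R1: [0, 2, 2, -4, 0, -4, -2]
R3 ← R3 − (2)·R1: [0, 5, 2, -11, 3, -8, -3]
R4 ← R4 + R1: [0, -3, 3, 8, -6, 2, 4]
R5 ← R5 + (4)·R1: [0, -7, -1, 16, -6, 10, 26]
R3 ← R3 − (5/2)·R2: [0, 0, -3, -1, 3, 2, 2]
R4 ← R4 + (3/2)·R2: [0, 0, 6, 2, -6, -4, 1]
R5 ← R5 + (7/2)·R2: [0, 0, 6, 2, -6, -4, 19]
R4 ← R4 + (2)·R3: [0, 0, 0, 0, 0, 0, 5]
R5 ← R5 + (2)·R3: [0, 0, 0, 0, 0, 0, 23]
R5 ← R5 − (23/5)·R4: [0, 0, 0, 0, 0, 0, 0]
The echelon form has 4 nonzero rows; the last pivot sits in the augmented column, so rank(C) = 3 but rank([C|b]) = 4.
Since the ranks differ, the system is inconsistent.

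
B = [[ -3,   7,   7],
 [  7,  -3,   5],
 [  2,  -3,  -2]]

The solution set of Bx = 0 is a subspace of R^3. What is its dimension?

1

Row reduce to echelon form.
R2 ← R2 + (7/3)·R1: [0, 40/3, 64/3]
R3 ← R3 + (2/3)·R1: [0, 5/3, 8/3]
R3 ← R3 − (1/8)·R2: [0, 0, 0]
2 nonzero rows, so rank(B) = 2.
B has 3 columns; by rank–nullity, nullity = 3 − 2 = 1.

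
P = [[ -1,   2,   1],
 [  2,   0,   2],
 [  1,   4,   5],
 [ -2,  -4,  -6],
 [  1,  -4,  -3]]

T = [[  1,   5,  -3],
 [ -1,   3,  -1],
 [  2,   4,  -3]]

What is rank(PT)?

First compute PT:
[[ -1,   5,  -2],
 [  6,  18, -12],
 [  7,  37, -22],
 [-10, -46,  28],
 [ -1, -19,  10]]
Now row reduce the product.
R2 ← R2 + (6)·R1: [0, 48, -24]
R3 ← R3 + (7)·R1: [0, 72, -36]
R4 ← R4 − (10)·R1: [0, -96, 48]
R5 ← R5 − R1: [0, -24, 12]
R3 ← R3 − (3/2)·R2: [0, 0, 0]
R4 ← R4 + (2)·R2: [0, 0, 0]
R5 ← R5 + (1/2)·R2: [0, 0, 0]
2 nonzero rows, so rank(PT) = 2.

2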